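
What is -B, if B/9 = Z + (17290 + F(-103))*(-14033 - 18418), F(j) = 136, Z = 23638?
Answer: 5089207392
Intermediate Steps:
B = -5089207392 (B = 9*(23638 + (17290 + 136)*(-14033 - 18418)) = 9*(23638 + 17426*(-32451)) = 9*(23638 - 565491126) = 9*(-565467488) = -5089207392)
-B = -1*(-5089207392) = 5089207392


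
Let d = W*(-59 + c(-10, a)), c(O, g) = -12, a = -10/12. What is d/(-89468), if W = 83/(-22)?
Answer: -5893/1968296 ≈ -0.0029940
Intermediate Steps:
W = -83/22 (W = 83*(-1/22) = -83/22 ≈ -3.7727)
a = -⅚ (a = -10*1/12 = -⅚ ≈ -0.83333)
d = 5893/22 (d = -83*(-59 - 12)/22 = -83/22*(-71) = 5893/22 ≈ 267.86)
d/(-89468) = (5893/22)/(-89468) = (5893/22)*(-1/89468) = -5893/1968296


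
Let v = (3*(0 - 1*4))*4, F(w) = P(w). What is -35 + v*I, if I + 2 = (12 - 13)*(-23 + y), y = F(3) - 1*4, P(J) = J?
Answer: -1091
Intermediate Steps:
F(w) = w
v = -48 (v = (3*(0 - 4))*4 = (3*(-4))*4 = -12*4 = -48)
y = -1 (y = 3 - 1*4 = 3 - 4 = -1)
I = 22 (I = -2 + (12 - 13)*(-23 - 1) = -2 - 1*(-24) = -2 + 24 = 22)
-35 + v*I = -35 - 48*22 = -35 - 1056 = -1091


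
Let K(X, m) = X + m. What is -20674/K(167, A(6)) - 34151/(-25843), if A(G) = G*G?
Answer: -527345529/5246129 ≈ -100.52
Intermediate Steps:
A(G) = G²
-20674/K(167, A(6)) - 34151/(-25843) = -20674/(167 + 6²) - 34151/(-25843) = -20674/(167 + 36) - 34151*(-1/25843) = -20674/203 + 34151/25843 = -527345529/5246129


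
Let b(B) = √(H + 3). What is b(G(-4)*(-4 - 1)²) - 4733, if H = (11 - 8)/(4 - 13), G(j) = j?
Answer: -4733 + 2*√6/3 ≈ -4731.4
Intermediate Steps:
H = -⅓ (H = 3/(-9) = 3*(-⅑) = -⅓ ≈ -0.33333)
b(B) = 2*√6/3 (b(B) = √(-⅓ + 3) = √(8/3) = 2*√6/3)
b(G(-4)*(-4 - 1)²) - 4733 = 2*√6/3 - 4733 = -4733 + 2*√6/3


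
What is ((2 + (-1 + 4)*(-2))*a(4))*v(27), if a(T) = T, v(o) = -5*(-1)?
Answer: -80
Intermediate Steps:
v(o) = 5 (v(o) = -5*(-1) = 5)
((2 + (-1 + 4)*(-2))*a(4))*v(27) = ((2 + (-1 + 4)*(-2))*4)*5 = ((2 + 3*(-2))*4)*5 = ((2 - 6)*4)*5 = -4*4*5 = -16*5 = -80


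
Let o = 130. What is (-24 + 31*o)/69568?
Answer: 2003/34784 ≈ 0.057584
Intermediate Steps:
(-24 + 31*o)/69568 = (-24 + 31*130)/69568 = (-24 + 4030)*(1/69568) = 4006*(1/69568) = 2003/34784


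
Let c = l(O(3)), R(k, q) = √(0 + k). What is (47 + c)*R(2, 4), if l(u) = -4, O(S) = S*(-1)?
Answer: 43*√2 ≈ 60.811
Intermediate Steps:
O(S) = -S
R(k, q) = √k
c = -4
(47 + c)*R(2, 4) = (47 - 4)*√2 = 43*√2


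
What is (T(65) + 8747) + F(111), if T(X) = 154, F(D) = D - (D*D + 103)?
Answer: -3412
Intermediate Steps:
F(D) = -103 + D - D**2 (F(D) = D - (D**2 + 103) = D - (103 + D**2) = D + (-103 - D**2) = -103 + D - D**2)
(T(65) + 8747) + F(111) = (154 + 8747) + (-103 + 111 - 1*111**2) = 8901 + (-103 + 111 - 1*12321) = 8901 + (-103 + 111 - 12321) = 8901 - 12313 = -3412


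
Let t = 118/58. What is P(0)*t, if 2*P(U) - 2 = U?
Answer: 59/29 ≈ 2.0345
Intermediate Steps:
P(U) = 1 + U/2
t = 59/29 (t = 118*(1/58) = 59/29 ≈ 2.0345)
P(0)*t = (1 + (1/2)*0)*(59/29) = (1 + 0)*(59/29) = 1*(59/29) = 59/29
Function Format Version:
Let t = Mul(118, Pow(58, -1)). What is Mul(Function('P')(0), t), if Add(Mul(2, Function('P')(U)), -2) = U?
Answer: Rational(59, 29) ≈ 2.0345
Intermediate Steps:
Function('P')(U) = Add(1, Mul(Rational(1, 2), U))
t = Rational(59, 29) (t = Mul(118, Rational(1, 58)) = Rational(59, 29) ≈ 2.0345)
Mul(Function('P')(0), t) = Mul(Add(1, Mul(Rational(1, 2), 0)), Rational(59, 29)) = Mul(Add(1, 0), Rational(59, 29)) = Mul(1, Rational(59, 29)) = Rational(59, 29)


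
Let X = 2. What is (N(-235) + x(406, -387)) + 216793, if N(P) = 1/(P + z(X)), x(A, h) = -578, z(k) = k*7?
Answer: 47783514/221 ≈ 2.1622e+5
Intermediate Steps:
z(k) = 7*k
N(P) = 1/(14 + P) (N(P) = 1/(P + 7*2) = 1/(P + 14) = 1/(14 + P))
(N(-235) + x(406, -387)) + 216793 = (1/(14 - 235) - 578) + 216793 = (1/(-221) - 578) + 216793 = (-1/221 - 578) + 216793 = -127739/221 + 216793 = 47783514/221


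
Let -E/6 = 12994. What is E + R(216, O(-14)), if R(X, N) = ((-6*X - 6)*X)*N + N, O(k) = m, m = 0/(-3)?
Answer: -77964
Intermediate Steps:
E = -77964 (E = -6*12994 = -77964)
m = 0 (m = 0*(-⅓) = 0)
O(k) = 0
R(X, N) = N + N*X*(-6 - 6*X) (R(X, N) = ((-6 - 6*X)*X)*N + N = (X*(-6 - 6*X))*N + N = N*X*(-6 - 6*X) + N = N + N*X*(-6 - 6*X))
E + R(216, O(-14)) = -77964 + 0*(1 - 6*216 - 6*216²) = -77964 + 0*(1 - 1296 - 6*46656) = -77964 + 0*(1 - 1296 - 279936) = -77964 + 0*(-281231) = -77964 + 0 = -77964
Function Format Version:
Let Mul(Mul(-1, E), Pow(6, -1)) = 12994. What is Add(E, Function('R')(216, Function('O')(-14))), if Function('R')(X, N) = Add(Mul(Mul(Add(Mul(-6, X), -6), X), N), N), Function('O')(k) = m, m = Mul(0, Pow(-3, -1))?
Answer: -77964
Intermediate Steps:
E = -77964 (E = Mul(-6, 12994) = -77964)
m = 0 (m = Mul(0, Rational(-1, 3)) = 0)
Function('O')(k) = 0
Function('R')(X, N) = Add(N, Mul(N, X, Add(-6, Mul(-6, X)))) (Function('R')(X, N) = Add(Mul(Mul(Add(-6, Mul(-6, X)), X), N), N) = Add(Mul(Mul(X, Add(-6, Mul(-6, X))), N), N) = Add(Mul(N, X, Add(-6, Mul(-6, X))), N) = Add(N, Mul(N, X, Add(-6, Mul(-6, X)))))
Add(E, Function('R')(216, Function('O')(-14))) = Add(-77964, Mul(0, Add(1, Mul(-6, 216), Mul(-6, Pow(216, 2))))) = Add(-77964, Mul(0, Add(1, -1296, Mul(-6, 46656)))) = Add(-77964, Mul(0, Add(1, -1296, -279936))) = Add(-77964, Mul(0, -281231)) = Add(-77964, 0) = -77964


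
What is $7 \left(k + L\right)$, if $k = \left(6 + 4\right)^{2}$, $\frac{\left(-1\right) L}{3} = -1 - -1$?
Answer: $700$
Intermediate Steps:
$L = 0$ ($L = - 3 \left(-1 - -1\right) = - 3 \left(-1 + 1\right) = \left(-3\right) 0 = 0$)
$k = 100$ ($k = 10^{2} = 100$)
$7 \left(k + L\right) = 7 \left(100 + 0\right) = 7 \cdot 100 = 700$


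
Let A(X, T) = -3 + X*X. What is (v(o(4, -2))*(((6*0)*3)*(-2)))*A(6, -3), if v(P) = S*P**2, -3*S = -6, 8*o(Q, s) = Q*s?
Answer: 0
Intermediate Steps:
o(Q, s) = Q*s/8 (o(Q, s) = (Q*s)/8 = Q*s/8)
S = 2 (S = -1/3*(-6) = 2)
A(X, T) = -3 + X**2
v(P) = 2*P**2
(v(o(4, -2))*(((6*0)*3)*(-2)))*A(6, -3) = ((2*((1/8)*4*(-2))**2)*(((6*0)*3)*(-2)))*(-3 + 6**2) = ((2*(-1)**2)*((0*3)*(-2)))*(-3 + 36) = ((2*1)*(0*(-2)))*33 = (2*0)*33 = 0*33 = 0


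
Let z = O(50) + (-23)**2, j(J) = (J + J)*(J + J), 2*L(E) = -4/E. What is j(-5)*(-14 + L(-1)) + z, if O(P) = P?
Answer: -621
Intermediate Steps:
L(E) = -2/E (L(E) = (-4/E)/2 = -2/E)
j(J) = 4*J**2 (j(J) = (2*J)*(2*J) = 4*J**2)
z = 579 (z = 50 + (-23)**2 = 50 + 529 = 579)
j(-5)*(-14 + L(-1)) + z = (4*(-5)**2)*(-14 - 2/(-1)) + 579 = (4*25)*(-14 - 2*(-1)) + 579 = 100*(-14 + 2) + 579 = 100*(-12) + 579 = -1200 + 579 = -621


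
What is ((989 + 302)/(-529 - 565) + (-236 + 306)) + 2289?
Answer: 2579455/1094 ≈ 2357.8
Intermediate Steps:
((989 + 302)/(-529 - 565) + (-236 + 306)) + 2289 = (1291/(-1094) + 70) + 2289 = (1291*(-1/1094) + 70) + 2289 = (-1291/1094 + 70) + 2289 = 75289/1094 + 2289 = 2579455/1094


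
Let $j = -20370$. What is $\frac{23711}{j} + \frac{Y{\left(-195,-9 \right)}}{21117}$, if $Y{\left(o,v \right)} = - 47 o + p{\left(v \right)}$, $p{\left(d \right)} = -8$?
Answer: $- \frac{104725699}{143384430} \approx -0.73038$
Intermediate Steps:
$Y{\left(o,v \right)} = -8 - 47 o$ ($Y{\left(o,v \right)} = - 47 o - 8 = -8 - 47 o$)
$\frac{23711}{j} + \frac{Y{\left(-195,-9 \right)}}{21117} = \frac{23711}{-20370} + \frac{-8 - -9165}{21117} = 23711 \left(- \frac{1}{20370}\right) + \left(-8 + 9165\right) \frac{1}{21117} = - \frac{23711}{20370} + 9157 \cdot \frac{1}{21117} = - \frac{23711}{20370} + \frac{9157}{21117} = - \frac{104725699}{143384430}$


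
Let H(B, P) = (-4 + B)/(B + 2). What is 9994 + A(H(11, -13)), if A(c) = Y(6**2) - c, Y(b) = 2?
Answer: 129941/13 ≈ 9995.5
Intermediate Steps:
H(B, P) = (-4 + B)/(2 + B)
A(c) = 2 - c
9994 + A(H(11, -13)) = 9994 + (2 - (-4 + 11)/(2 + 11)) = 9994 + (2 - 7/13) = 9994 + 19/13 = 129941/13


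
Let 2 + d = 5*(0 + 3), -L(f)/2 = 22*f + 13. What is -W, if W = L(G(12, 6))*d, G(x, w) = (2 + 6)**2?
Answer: 36946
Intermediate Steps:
G(x, w) = 64 (G(x, w) = 8**2 = 64)
L(f) = -26 - 44*f (L(f) = -2*(22*f + 13) = -2*(13 + 22*f) = -26 - 44*f)
d = 13 (d = -2 + 5*(0 + 3) = -2 + 5*3 = -2 + 15 = 13)
W = -36946 (W = (-26 - 44*64)*13 = (-26 - 2816)*13 = -2842*13 = -36946)
-W = -1*(-36946) = 36946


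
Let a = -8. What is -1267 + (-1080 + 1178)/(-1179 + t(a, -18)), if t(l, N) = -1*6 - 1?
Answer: -751380/593 ≈ -1267.1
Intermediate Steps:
t(l, N) = -7 (t(l, N) = -6 - 1 = -7)
-1267 + (-1080 + 1178)/(-1179 + t(a, -18)) = -1267 + (-1080 + 1178)/(-1179 - 7) = -1267 + 98/(-1186) = -1267 + 98*(-1/1186) = -1267 - 49/593 = -751380/593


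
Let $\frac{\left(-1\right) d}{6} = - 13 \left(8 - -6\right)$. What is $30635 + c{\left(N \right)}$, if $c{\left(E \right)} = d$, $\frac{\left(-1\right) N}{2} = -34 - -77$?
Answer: $31727$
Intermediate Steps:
$N = -86$ ($N = - 2 \left(-34 - -77\right) = - 2 \left(-34 + 77\right) = \left(-2\right) 43 = -86$)
$d = 1092$ ($d = - 6 \left(- 13 \left(8 - -6\right)\right) = - 6 \left(- 13 \left(8 + 6\right)\right) = - 6 \left(\left(-13\right) 14\right) = \left(-6\right) \left(-182\right) = 1092$)
$c{\left(E \right)} = 1092$
$30635 + c{\left(N \right)} = 30635 + 1092 = 31727$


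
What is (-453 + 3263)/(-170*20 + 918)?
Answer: -1405/1241 ≈ -1.1322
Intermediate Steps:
(-453 + 3263)/(-170*20 + 918) = 2810/(-3400 + 918) = 2810/(-2482) = 2810*(-1/2482) = -1405/1241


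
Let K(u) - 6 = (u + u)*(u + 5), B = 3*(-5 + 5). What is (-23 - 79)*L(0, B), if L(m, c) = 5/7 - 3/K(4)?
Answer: -6273/91 ≈ -68.934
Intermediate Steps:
B = 0 (B = 3*0 = 0)
K(u) = 6 + 2*u*(5 + u) (K(u) = 6 + (u + u)*(u + 5) = 6 + (2*u)*(5 + u) = 6 + 2*u*(5 + u))
L(m, c) = 123/182 (L(m, c) = 5/7 - 3/(6 + 2*4**2 + 10*4) = 5*(1/7) - 3/(6 + 2*16 + 40) = 5/7 - 3/(6 + 32 + 40) = 5/7 - 3/78 = 5/7 - 3*1/78 = 5/7 - 1/26 = 123/182)
(-23 - 79)*L(0, B) = (-23 - 79)*(123/182) = -102*123/182 = -6273/91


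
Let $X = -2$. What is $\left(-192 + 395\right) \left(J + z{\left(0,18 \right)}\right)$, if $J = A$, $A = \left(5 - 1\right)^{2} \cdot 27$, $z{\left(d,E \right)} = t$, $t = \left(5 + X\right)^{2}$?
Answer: $89523$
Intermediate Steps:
$t = 9$ ($t = \left(5 - 2\right)^{2} = 3^{2} = 9$)
$z{\left(d,E \right)} = 9$
$A = 432$ ($A = 4^{2} \cdot 27 = 16 \cdot 27 = 432$)
$J = 432$
$\left(-192 + 395\right) \left(J + z{\left(0,18 \right)}\right) = \left(-192 + 395\right) \left(432 + 9\right) = 203 \cdot 441 = 89523$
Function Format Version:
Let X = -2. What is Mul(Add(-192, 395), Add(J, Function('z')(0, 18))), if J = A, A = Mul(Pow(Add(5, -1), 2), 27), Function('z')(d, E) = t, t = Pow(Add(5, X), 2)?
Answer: 89523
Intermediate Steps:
t = 9 (t = Pow(Add(5, -2), 2) = Pow(3, 2) = 9)
Function('z')(d, E) = 9
A = 432 (A = Mul(Pow(4, 2), 27) = Mul(16, 27) = 432)
J = 432
Mul(Add(-192, 395), Add(J, Function('z')(0, 18))) = Mul(Add(-192, 395), Add(432, 9)) = Mul(203, 441) = 89523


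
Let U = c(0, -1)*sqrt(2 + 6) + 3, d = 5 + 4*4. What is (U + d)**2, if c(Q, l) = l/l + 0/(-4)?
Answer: 584 + 96*sqrt(2) ≈ 719.76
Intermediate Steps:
c(Q, l) = 1 (c(Q, l) = 1 + 0*(-1/4) = 1 + 0 = 1)
d = 21 (d = 5 + 16 = 21)
U = 3 + 2*sqrt(2) (U = 1*sqrt(2 + 6) + 3 = 1*sqrt(8) + 3 = 1*(2*sqrt(2)) + 3 = 2*sqrt(2) + 3 = 3 + 2*sqrt(2) ≈ 5.8284)
(U + d)**2 = ((3 + 2*sqrt(2)) + 21)**2 = (24 + 2*sqrt(2))**2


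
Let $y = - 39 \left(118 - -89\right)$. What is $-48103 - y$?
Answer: $-40030$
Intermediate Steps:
$y = -8073$ ($y = - 39 \left(118 + 89\right) = \left(-39\right) 207 = -8073$)
$-48103 - y = -48103 - -8073 = -48103 + 8073 = -40030$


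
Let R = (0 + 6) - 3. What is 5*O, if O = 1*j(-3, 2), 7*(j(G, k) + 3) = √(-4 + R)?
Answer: -15 + 5*I/7 ≈ -15.0 + 0.71429*I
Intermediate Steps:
R = 3 (R = 6 - 3 = 3)
j(G, k) = -3 + I/7 (j(G, k) = -3 + √(-4 + 3)/7 = -3 + √(-1)/7 = -3 + I/7)
O = -3 + I/7 (O = 1*(-3 + I/7) = -3 + I/7 ≈ -3.0 + 0.14286*I)
5*O = 5*(-3 + I/7) = -15 + 5*I/7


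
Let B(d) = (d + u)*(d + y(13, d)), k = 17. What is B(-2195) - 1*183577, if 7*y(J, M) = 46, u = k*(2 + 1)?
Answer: 31558897/7 ≈ 4.5084e+6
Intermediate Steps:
u = 51 (u = 17*(2 + 1) = 17*3 = 51)
y(J, M) = 46/7 (y(J, M) = (⅐)*46 = 46/7)
B(d) = (51 + d)*(46/7 + d) (B(d) = (d + 51)*(d + 46/7) = (51 + d)*(46/7 + d))
B(-2195) - 1*183577 = (2346/7 + (-2195)² + (403/7)*(-2195)) - 1*183577 = (2346/7 + 4818025 - 884585/7) - 183577 = 32843936/7 - 183577 = 31558897/7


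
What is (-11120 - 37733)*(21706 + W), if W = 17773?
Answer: -1928667587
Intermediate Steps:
(-11120 - 37733)*(21706 + W) = (-11120 - 37733)*(21706 + 17773) = -48853*39479 = -1928667587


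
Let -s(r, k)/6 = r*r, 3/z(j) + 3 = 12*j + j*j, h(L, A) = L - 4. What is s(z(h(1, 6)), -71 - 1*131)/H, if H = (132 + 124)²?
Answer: -3/3276800 ≈ -9.1553e-7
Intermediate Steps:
h(L, A) = -4 + L
z(j) = 3/(-3 + j² + 12*j) (z(j) = 3/(-3 + (12*j + j*j)) = 3/(-3 + (12*j + j²)) = 3/(-3 + (j² + 12*j)) = 3/(-3 + j² + 12*j))
s(r, k) = -6*r² (s(r, k) = -6*r*r = -6*r²)
H = 65536 (H = 256² = 65536)
s(z(h(1, 6)), -71 - 1*131)/H = -6*9/(-3 + (-4 + 1)² + 12*(-4 + 1))²/65536 = -6*9/(-3 + (-3)² + 12*(-3))²*(1/65536) = -6*9/(-3 + 9 - 36)²*(1/65536) = -6*(3/(-30))²*(1/65536) = -6*(3*(-1/30))²*(1/65536) = -6*(-⅒)²*(1/65536) = -6*1/100*(1/65536) = -3/50*1/65536 = -3/3276800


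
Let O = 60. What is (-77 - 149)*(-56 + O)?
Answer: -904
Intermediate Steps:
(-77 - 149)*(-56 + O) = (-77 - 149)*(-56 + 60) = -226*4 = -904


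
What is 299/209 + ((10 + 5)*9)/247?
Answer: 5372/2717 ≈ 1.9772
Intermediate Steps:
299/209 + ((10 + 5)*9)/247 = 299*(1/209) + (15*9)*(1/247) = 299/209 + 135*(1/247) = 299/209 + 135/247 = 5372/2717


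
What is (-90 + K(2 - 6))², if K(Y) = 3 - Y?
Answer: 6889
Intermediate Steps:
(-90 + K(2 - 6))² = (-90 + (3 - (2 - 6)))² = (-90 + (3 - 1*(-4)))² = (-90 + (3 + 4))² = (-90 + 7)² = (-83)² = 6889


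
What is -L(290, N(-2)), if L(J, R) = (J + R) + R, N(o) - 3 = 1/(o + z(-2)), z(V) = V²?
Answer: -297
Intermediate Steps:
N(o) = 3 + 1/(4 + o) (N(o) = 3 + 1/(o + (-2)²) = 3 + 1/(o + 4) = 3 + 1/(4 + o))
L(J, R) = J + 2*R
-L(290, N(-2)) = -(290 + 2*((13 + 3*(-2))/(4 - 2))) = -(290 + 2*((13 - 6)/2)) = -(290 + 2*((½)*7)) = -(290 + 2*(7/2)) = -(290 + 7) = -1*297 = -297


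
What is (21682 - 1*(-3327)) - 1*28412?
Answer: -3403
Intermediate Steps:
(21682 - 1*(-3327)) - 1*28412 = (21682 + 3327) - 28412 = 25009 - 28412 = -3403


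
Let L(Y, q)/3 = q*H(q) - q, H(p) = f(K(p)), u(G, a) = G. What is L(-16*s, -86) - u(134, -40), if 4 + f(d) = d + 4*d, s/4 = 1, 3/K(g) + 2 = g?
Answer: 52799/44 ≈ 1200.0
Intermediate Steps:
K(g) = 3/(-2 + g)
s = 4 (s = 4*1 = 4)
f(d) = -4 + 5*d (f(d) = -4 + (d + 4*d) = -4 + 5*d)
H(p) = -4 + 15/(-2 + p) (H(p) = -4 + 5*(3/(-2 + p)) = -4 + 15/(-2 + p))
L(Y, q) = -3*q + 3*q*(23 - 4*q)/(-2 + q) (L(Y, q) = 3*(q*((23 - 4*q)/(-2 + q)) - q) = 3*(q*(23 - 4*q)/(-2 + q) - q) = 3*(-q + q*(23 - 4*q)/(-2 + q)) = -3*q + 3*q*(23 - 4*q)/(-2 + q))
L(-16*s, -86) - u(134, -40) = 15*(-86)*(5 - 1*(-86))/(-2 - 86) - 1*134 = 15*(-86)*(5 + 86)/(-88) - 134 = 15*(-86)*(-1/88)*91 - 134 = 58695/44 - 134 = 52799/44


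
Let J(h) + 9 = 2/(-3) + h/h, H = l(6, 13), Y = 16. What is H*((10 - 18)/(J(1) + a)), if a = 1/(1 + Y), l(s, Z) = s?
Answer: 2448/439 ≈ 5.5763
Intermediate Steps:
H = 6
a = 1/17 (a = 1/(1 + 16) = 1/17 ≈ 0.058824)
J(h) = -26/3 (J(h) = -9 + (2/(-3) + h/h) = -9 + (2*(-1/3) + 1) = -9 + (-2/3 + 1) = -9 + 1/3 = -26/3)
H*((10 - 18)/(J(1) + a)) = 6*((10 - 18)/(-26/3 + 1/17)) = 6*(-8/(-439/51)) = 6*(-8*(-51/439)) = 6*(408/439) = 2448/439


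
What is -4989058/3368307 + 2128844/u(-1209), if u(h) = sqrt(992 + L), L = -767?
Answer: 796725034582/5613845 ≈ 1.4192e+5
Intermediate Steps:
u(h) = 15 (u(h) = sqrt(992 - 767) = sqrt(225) = 15)
-4989058/3368307 + 2128844/u(-1209) = -4989058/3368307 + 2128844/15 = 796725034582/5613845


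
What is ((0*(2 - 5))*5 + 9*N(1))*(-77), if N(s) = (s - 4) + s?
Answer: 1386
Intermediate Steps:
N(s) = -4 + 2*s (N(s) = (-4 + s) + s = -4 + 2*s)
((0*(2 - 5))*5 + 9*N(1))*(-77) = ((0*(2 - 5))*5 + 9*(-4 + 2*1))*(-77) = ((0*(-3))*5 + 9*(-4 + 2))*(-77) = (0*5 + 9*(-2))*(-77) = (0 - 18)*(-77) = -18*(-77) = 1386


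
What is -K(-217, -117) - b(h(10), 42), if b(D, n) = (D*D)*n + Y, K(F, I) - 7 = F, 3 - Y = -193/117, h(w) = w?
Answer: -467374/117 ≈ -3994.6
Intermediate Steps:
Y = 544/117 (Y = 3 - (-193)/117 = 3 - 1*(-193/117) = 3 + 193/117 = 544/117 ≈ 4.6496)
K(F, I) = 7 + F
b(D, n) = 544/117 + n*D**2 (b(D, n) = (D*D)*n + 544/117 = D**2*n + 544/117 = n*D**2 + 544/117 = 544/117 + n*D**2)
-K(-217, -117) - b(h(10), 42) = -(7 - 217) - (544/117 + 42*10**2) = -1*(-210) - (544/117 + 42*100) = 210 - (544/117 + 4200) = 210 - 1*491944/117 = 210 - 491944/117 = -467374/117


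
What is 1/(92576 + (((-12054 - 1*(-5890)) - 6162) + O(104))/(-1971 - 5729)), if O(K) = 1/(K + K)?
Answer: 1601600/148272285407 ≈ 1.0802e-5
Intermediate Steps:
O(K) = 1/(2*K)
1/(92576 + (((-12054 - 1*(-5890)) - 6162) + O(104))/(-1971 - 5729)) = 1/(92576 + (((-12054 - 1*(-5890)) - 6162) + (½)/104)/(-1971 - 5729)) = 1/(92576 + (((-12054 + 5890) - 6162) + (½)*(1/104))/(-7700)) = 1/(92576 + ((-6164 - 6162) + 1/208)*(-1/7700)) = 1/(92576 + (-12326 + 1/208)*(-1/7700)) = 1/(92576 - 2563807/208*(-1/7700)) = 1/(92576 + 2563807/1601600) = 1/(148272285407/1601600) = 1601600/148272285407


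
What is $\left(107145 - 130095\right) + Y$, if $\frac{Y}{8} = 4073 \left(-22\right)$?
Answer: $-739798$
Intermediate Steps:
$Y = -716848$ ($Y = 8 \cdot 4073 \left(-22\right) = 8 \left(-89606\right) = -716848$)
$\left(107145 - 130095\right) + Y = \left(107145 - 130095\right) - 716848 = -22950 - 716848 = -739798$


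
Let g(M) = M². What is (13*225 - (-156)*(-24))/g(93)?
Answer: -91/961 ≈ -0.094693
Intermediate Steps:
(13*225 - (-156)*(-24))/g(93) = (13*225 - (-156)*(-24))/(93²) = (2925 - 1*3744)/8649 = (2925 - 3744)*(1/8649) = -819*1/8649 = -91/961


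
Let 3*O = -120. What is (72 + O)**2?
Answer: 1024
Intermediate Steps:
O = -40 (O = (1/3)*(-120) = -40)
(72 + O)**2 = (72 - 40)**2 = 32**2 = 1024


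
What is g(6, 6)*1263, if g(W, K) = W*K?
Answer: 45468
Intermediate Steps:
g(W, K) = K*W
g(6, 6)*1263 = (6*6)*1263 = 36*1263 = 45468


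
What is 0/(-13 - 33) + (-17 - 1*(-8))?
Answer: -9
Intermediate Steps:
0/(-13 - 33) + (-17 - 1*(-8)) = 0/(-46) + (-17 + 8) = 0*(-1/46) - 9 = 0 - 9 = -9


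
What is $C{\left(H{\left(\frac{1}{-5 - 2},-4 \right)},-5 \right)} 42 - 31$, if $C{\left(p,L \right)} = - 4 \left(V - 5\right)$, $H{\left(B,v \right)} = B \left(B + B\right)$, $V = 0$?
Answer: $809$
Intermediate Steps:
$H{\left(B,v \right)} = 2 B^{2}$ ($H{\left(B,v \right)} = B 2 B = 2 B^{2}$)
$C{\left(p,L \right)} = 20$ ($C{\left(p,L \right)} = - 4 \left(0 - 5\right) = \left(-4\right) \left(-5\right) = 20$)
$C{\left(H{\left(\frac{1}{-5 - 2},-4 \right)},-5 \right)} 42 - 31 = 20 \cdot 42 - 31 = 840 - 31 = 809$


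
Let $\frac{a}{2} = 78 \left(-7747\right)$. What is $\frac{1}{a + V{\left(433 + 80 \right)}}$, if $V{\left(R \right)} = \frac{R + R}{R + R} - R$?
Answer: $- \frac{1}{1209044} \approx -8.271 \cdot 10^{-7}$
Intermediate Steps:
$a = -1208532$ ($a = 2 \cdot 78 \left(-7747\right) = 2 \left(-604266\right) = -1208532$)
$V{\left(R \right)} = 1 - R$ ($V{\left(R \right)} = \frac{2 R}{2 R} - R = 2 R \frac{1}{2 R} - R = 1 - R$)
$\frac{1}{a + V{\left(433 + 80 \right)}} = \frac{1}{-1208532 + \left(1 - \left(433 + 80\right)\right)} = \frac{1}{-1208532 + \left(1 - 513\right)} = \frac{1}{-1208532 - 512} = \frac{1}{-1209044} = - \frac{1}{1209044}$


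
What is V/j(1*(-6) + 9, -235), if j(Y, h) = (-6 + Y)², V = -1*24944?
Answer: -24944/9 ≈ -2771.6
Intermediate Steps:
V = -24944
V/j(1*(-6) + 9, -235) = -24944/(-6 + (1*(-6) + 9))² = -24944/(-6 + (-6 + 9))² = -24944/(-6 + 3)² = -24944/((-3)²) = -24944/9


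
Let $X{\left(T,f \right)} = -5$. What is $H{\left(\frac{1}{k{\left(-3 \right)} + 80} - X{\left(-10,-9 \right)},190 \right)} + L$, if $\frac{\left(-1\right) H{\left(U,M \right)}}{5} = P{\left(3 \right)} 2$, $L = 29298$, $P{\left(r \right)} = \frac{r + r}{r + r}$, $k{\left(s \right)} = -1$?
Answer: $29288$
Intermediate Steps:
$P{\left(r \right)} = 1$ ($P{\left(r \right)} = \frac{2 r}{2 r} = 2 r \frac{1}{2 r} = 1$)
$H{\left(U,M \right)} = -10$ ($H{\left(U,M \right)} = - 5 \cdot 1 \cdot 2 = \left(-5\right) 2 = -10$)
$H{\left(\frac{1}{k{\left(-3 \right)} + 80} - X{\left(-10,-9 \right)},190 \right)} + L = -10 + 29298 = 29288$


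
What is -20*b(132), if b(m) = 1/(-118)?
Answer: 10/59 ≈ 0.16949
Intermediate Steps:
b(m) = -1/118
-20*b(132) = -20*(-1/118) = 10/59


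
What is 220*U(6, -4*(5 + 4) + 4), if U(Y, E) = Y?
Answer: 1320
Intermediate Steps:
220*U(6, -4*(5 + 4) + 4) = 220*6 = 1320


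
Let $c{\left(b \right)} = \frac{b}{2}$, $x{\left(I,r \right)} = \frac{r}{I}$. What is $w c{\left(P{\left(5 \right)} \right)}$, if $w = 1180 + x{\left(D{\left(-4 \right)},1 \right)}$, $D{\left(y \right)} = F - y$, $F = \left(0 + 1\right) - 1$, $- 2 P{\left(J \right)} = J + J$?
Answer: $- \frac{23605}{8} \approx -2950.6$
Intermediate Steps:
$P{\left(J \right)} = - J$ ($P{\left(J \right)} = - \frac{J + J}{2} = - \frac{2 J}{2} = - J$)
$F = 0$ ($F = 1 - 1 = 0$)
$D{\left(y \right)} = - y$ ($D{\left(y \right)} = 0 - y = - y$)
$c{\left(b \right)} = \frac{b}{2}$ ($c{\left(b \right)} = b \frac{1}{2} = \frac{b}{2}$)
$w = \frac{4721}{4}$ ($w = 1180 + 1 \frac{1}{\left(-1\right) \left(-4\right)} = 1180 + 1 \cdot \frac{1}{4} = 1180 + \frac{1}{4} = \frac{4721}{4} \approx 1180.3$)
$w c{\left(P{\left(5 \right)} \right)} = \frac{4721 \frac{\left(-1\right) 5}{2}}{4} = \frac{4721 \cdot \frac{1}{2} \left(-5\right)}{4} = \frac{4721}{4} \left(- \frac{5}{2}\right) = - \frac{23605}{8}$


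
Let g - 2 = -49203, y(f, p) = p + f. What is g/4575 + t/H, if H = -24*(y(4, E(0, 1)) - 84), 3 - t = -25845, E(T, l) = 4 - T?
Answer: 1187999/347700 ≈ 3.4167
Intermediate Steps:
y(f, p) = f + p
g = -49201 (g = 2 - 49203 = -49201)
t = 25848 (t = 3 - 1*(-25845) = 3 + 25845 = 25848)
H = 1824 (H = -24*((4 + (4 - 1*0)) - 84) = -24*((4 + (4 + 0)) - 84) = -24*((4 + 4) - 84) = -24*(8 - 84) = -24*(-76) = 1824)
g/4575 + t/H = -49201/4575 + 25848/1824 = -49201*1/4575 + 25848*(1/1824) = -49201/4575 + 1077/76 = 1187999/347700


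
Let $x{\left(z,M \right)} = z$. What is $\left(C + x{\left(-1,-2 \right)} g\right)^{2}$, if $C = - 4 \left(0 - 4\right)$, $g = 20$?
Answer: $16$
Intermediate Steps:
$C = 16$ ($C = \left(-4\right) \left(-4\right) = 16$)
$\left(C + x{\left(-1,-2 \right)} g\right)^{2} = \left(16 - 20\right)^{2} = \left(-4\right)^{2} = 16$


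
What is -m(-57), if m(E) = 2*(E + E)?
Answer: 228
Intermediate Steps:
m(E) = 4*E (m(E) = 2*(2*E) = 4*E)
-m(-57) = -4*(-57) = -1*(-228) = 228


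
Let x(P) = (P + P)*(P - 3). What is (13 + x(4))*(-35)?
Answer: -735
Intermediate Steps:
x(P) = 2*P*(-3 + P) (x(P) = (2*P)*(-3 + P) = 2*P*(-3 + P))
(13 + x(4))*(-35) = (13 + 2*4*(-3 + 4))*(-35) = (13 + 2*4*1)*(-35) = (13 + 8)*(-35) = 21*(-35) = -735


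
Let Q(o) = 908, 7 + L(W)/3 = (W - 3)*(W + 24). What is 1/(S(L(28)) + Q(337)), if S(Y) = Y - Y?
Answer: 1/908 ≈ 0.0011013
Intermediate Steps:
L(W) = -21 + 3*(-3 + W)*(24 + W) (L(W) = -21 + 3*((W - 3)*(W + 24)) = -21 + 3*((-3 + W)*(24 + W)) = -21 + 3*(-3 + W)*(24 + W))
S(Y) = 0
1/(S(L(28)) + Q(337)) = 1/(0 + 908) = 1/908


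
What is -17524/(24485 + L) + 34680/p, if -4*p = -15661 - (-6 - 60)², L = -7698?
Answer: 1977914732/336025379 ≈ 5.8862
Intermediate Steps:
p = 20017/4 (p = -(-15661 - (-6 - 60)²)/4 = -(-15661 - 1*(-66)²)/4 = -(-15661 - 1*4356)/4 = -(-15661 - 4356)/4 = -¼*(-20017) = 20017/4 ≈ 5004.3)
-17524/(24485 + L) + 34680/p = -17524/(24485 - 7698) + 34680/(20017/4) = -17524/16787 + 34680*(4/20017) = -17524*1/16787 + 138720/20017 = -17524/16787 + 138720/20017 = 1977914732/336025379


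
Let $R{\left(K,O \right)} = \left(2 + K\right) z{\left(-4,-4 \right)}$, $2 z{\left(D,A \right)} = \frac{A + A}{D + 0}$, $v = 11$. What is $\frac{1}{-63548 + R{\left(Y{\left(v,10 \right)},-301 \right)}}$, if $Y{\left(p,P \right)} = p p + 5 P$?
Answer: $- \frac{1}{63375} \approx -1.5779 \cdot 10^{-5}$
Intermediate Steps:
$Y{\left(p,P \right)} = p^{2} + 5 P$
$z{\left(D,A \right)} = \frac{A}{D}$ ($z{\left(D,A \right)} = \frac{\left(A + A\right) \frac{1}{D + 0}}{2} = \frac{2 A \frac{1}{D}}{2} = \frac{A}{D}$)
$R{\left(K,O \right)} = 2 + K$ ($R{\left(K,O \right)} = \left(2 + K\right) \left(- \frac{4}{-4}\right) = \left(2 + K\right) \left(\left(-4\right) \left(- \frac{1}{4}\right)\right) = \left(2 + K\right) 1 = 2 + K$)
$\frac{1}{-63548 + R{\left(Y{\left(v,10 \right)},-301 \right)}} = \frac{1}{-63548 + \left(2 + \left(11^{2} + 5 \cdot 10\right)\right)} = \frac{1}{-63548 + \left(2 + \left(121 + 50\right)\right)} = \frac{1}{-63548 + \left(2 + 171\right)} = \frac{1}{-63548 + 173} = \frac{1}{-63375} = - \frac{1}{63375}$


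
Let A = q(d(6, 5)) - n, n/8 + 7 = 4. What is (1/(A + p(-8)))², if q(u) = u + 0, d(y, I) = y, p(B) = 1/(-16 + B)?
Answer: 576/516961 ≈ 0.0011142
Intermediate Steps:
q(u) = u
n = -24 (n = -56 + 8*4 = -56 + 32 = -24)
A = 30 (A = 6 - 1*(-24) = 6 + 24 = 30)
(1/(A + p(-8)))² = (1/(30 + 1/(-16 - 8)))² = (1/(30 + 1/(-24)))² = (1/(30 - 1/24))² = (1/(719/24))² = (24/719)² = 576/516961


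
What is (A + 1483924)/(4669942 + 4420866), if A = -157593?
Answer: 1326331/9090808 ≈ 0.14590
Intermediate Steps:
(A + 1483924)/(4669942 + 4420866) = (-157593 + 1483924)/(4669942 + 4420866) = 1326331/9090808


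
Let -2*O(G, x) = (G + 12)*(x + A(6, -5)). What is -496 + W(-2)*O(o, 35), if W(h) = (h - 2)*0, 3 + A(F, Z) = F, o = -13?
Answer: -496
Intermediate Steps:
A(F, Z) = -3 + F
O(G, x) = -(3 + x)*(12 + G)/2 (O(G, x) = -(G + 12)*(x + (-3 + 6))/2 = -(12 + G)*(x + 3)/2 = -(12 + G)*(3 + x)/2 = -(3 + x)*(12 + G)/2)
W(h) = 0 (W(h) = (-2 + h)*0 = 0)
-496 + W(-2)*O(o, 35) = -496 + 0*(-18 - 6*35 - 3/2*(-13) - ½*(-13)*35) = -496 + 0*(-18 - 210 + 39/2 + 455/2) = -496 + 0*19 = -496 + 0 = -496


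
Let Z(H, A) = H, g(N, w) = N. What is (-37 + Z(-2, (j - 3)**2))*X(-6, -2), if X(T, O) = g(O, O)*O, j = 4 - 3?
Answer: -156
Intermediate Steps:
j = 1
X(T, O) = O**2 (X(T, O) = O*O = O**2)
(-37 + Z(-2, (j - 3)**2))*X(-6, -2) = (-37 - 2)*(-2)**2 = -39*4 = -156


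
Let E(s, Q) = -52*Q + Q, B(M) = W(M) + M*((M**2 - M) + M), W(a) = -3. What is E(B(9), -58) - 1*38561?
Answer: -35603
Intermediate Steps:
B(M) = -3 + M**3 (B(M) = -3 + M*((M**2 - M) + M) = -3 + M*M**2 = -3 + M**3)
E(s, Q) = -51*Q
E(B(9), -58) - 1*38561 = -51*(-58) - 1*38561 = 2958 - 38561 = -35603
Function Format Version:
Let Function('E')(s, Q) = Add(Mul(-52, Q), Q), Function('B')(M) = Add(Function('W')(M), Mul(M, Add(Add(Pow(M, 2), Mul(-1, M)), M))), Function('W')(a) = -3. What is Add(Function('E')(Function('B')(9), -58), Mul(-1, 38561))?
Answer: -35603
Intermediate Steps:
Function('B')(M) = Add(-3, Pow(M, 3)) (Function('B')(M) = Add(-3, Mul(M, Add(Add(Pow(M, 2), Mul(-1, M)), M))) = Add(-3, Mul(M, Pow(M, 2))) = Add(-3, Pow(M, 3)))
Function('E')(s, Q) = Mul(-51, Q)
Add(Function('E')(Function('B')(9), -58), Mul(-1, 38561)) = Add(Mul(-51, -58), Mul(-1, 38561)) = Add(2958, -38561) = -35603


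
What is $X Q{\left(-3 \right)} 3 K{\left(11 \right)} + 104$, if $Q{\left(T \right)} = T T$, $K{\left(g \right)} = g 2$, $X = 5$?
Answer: $3074$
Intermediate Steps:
$K{\left(g \right)} = 2 g$
$Q{\left(T \right)} = T^{2}$
$X Q{\left(-3 \right)} 3 K{\left(11 \right)} + 104 = 5 \left(-3\right)^{2} \cdot 3 \cdot 2 \cdot 11 + 104 = 5 \cdot 9 \cdot 3 \cdot 22 + 104 = 45 \cdot 3 \cdot 22 + 104 = 135 \cdot 22 + 104 = 2970 + 104 = 3074$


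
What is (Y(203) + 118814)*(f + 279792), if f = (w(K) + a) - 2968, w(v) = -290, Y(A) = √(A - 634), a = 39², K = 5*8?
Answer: 33036826770 + 278055*I*√431 ≈ 3.3037e+10 + 5.7726e+6*I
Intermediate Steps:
K = 40
a = 1521
Y(A) = √(-634 + A)
f = -1737 (f = (-290 + 1521) - 2968 = 1231 - 2968 = -1737)
(Y(203) + 118814)*(f + 279792) = (√(-634 + 203) + 118814)*(-1737 + 279792) = (√(-431) + 118814)*278055 = (I*√431 + 118814)*278055 = (118814 + I*√431)*278055 = 33036826770 + 278055*I*√431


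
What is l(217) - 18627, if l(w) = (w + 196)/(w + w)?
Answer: -1154815/62 ≈ -18626.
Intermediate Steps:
l(w) = (196 + w)/(2*w) (l(w) = (196 + w)/((2*w)) = (196 + w)*(1/(2*w)) = (196 + w)/(2*w))
l(217) - 18627 = (½)*(196 + 217)/217 - 18627 = (½)*(1/217)*413 - 18627 = 59/62 - 18627 = -1154815/62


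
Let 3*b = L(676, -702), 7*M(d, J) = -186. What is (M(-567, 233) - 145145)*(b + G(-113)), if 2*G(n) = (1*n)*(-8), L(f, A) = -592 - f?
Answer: -89425688/21 ≈ -4.2584e+6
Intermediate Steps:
M(d, J) = -186/7 (M(d, J) = (1/7)*(-186) = -186/7)
b = -1268/3 (b = (-592 - 1*676)/3 = (-592 - 676)/3 = (1/3)*(-1268) = -1268/3 ≈ -422.67)
G(n) = -4*n (G(n) = ((1*n)*(-8))/2 = (n*(-8))/2 = (-8*n)/2 = -4*n)
(M(-567, 233) - 145145)*(b + G(-113)) = (-186/7 - 145145)*(-1268/3 - 4*(-113)) = -1016201*(-1268/3 + 452)/7 = -1016201/7*88/3 = -89425688/21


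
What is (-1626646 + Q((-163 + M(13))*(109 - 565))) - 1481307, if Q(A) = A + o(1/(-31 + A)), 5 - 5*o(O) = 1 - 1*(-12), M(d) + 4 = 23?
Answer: -15211453/5 ≈ -3.0423e+6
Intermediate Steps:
M(d) = 19 (M(d) = -4 + 23 = 19)
o(O) = -8/5 (o(O) = 1 - (1 - 1*(-12))/5 = 1 - (1 + 12)/5 = 1 - 1/5*13 = 1 - 13/5 = -8/5)
Q(A) = -8/5 + A (Q(A) = A - 8/5 = -8/5 + A)
(-1626646 + Q((-163 + M(13))*(109 - 565))) - 1481307 = (-1626646 + (-8/5 + (-163 + 19)*(109 - 565))) - 1481307 = (-1626646 + (-8/5 - 144*(-456))) - 1481307 = (-1626646 + (-8/5 + 65664)) - 1481307 = (-1626646 + 328312/5) - 1481307 = -7804918/5 - 1481307 = -15211453/5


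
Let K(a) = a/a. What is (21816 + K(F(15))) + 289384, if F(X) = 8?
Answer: 311201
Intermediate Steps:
K(a) = 1
(21816 + K(F(15))) + 289384 = (21816 + 1) + 289384 = 21817 + 289384 = 311201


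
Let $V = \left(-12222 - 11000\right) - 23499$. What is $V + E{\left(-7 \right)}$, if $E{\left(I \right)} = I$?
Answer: $-46728$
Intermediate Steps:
$V = -46721$ ($V = \left(-12222 - 11000\right) - 23499 = -23222 - 23499 = -46721$)
$V + E{\left(-7 \right)} = -46721 - 7 = -46728$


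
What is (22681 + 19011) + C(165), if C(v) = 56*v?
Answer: 50932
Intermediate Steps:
(22681 + 19011) + C(165) = (22681 + 19011) + 56*165 = 41692 + 9240 = 50932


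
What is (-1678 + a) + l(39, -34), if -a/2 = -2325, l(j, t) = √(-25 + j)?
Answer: 2972 + √14 ≈ 2975.7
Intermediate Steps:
a = 4650 (a = -2*(-2325) = 4650)
(-1678 + a) + l(39, -34) = (-1678 + 4650) + √(-25 + 39) = 2972 + √14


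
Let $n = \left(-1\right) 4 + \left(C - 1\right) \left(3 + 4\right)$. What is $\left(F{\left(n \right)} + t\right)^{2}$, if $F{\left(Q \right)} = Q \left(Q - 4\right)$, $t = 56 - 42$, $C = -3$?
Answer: $1359556$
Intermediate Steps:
$t = 14$ ($t = 56 - 42 = 14$)
$n = -32$ ($n = \left(-1\right) 4 + \left(-3 - 1\right) \left(3 + 4\right) = -4 - 28 = -32$)
$F{\left(Q \right)} = Q \left(-4 + Q\right)$
$\left(F{\left(n \right)} + t\right)^{2} = \left(- 32 \left(-4 - 32\right) + 14\right)^{2} = \left(\left(-32\right) \left(-36\right) + 14\right)^{2} = \left(1152 + 14\right)^{2} = 1166^{2} = 1359556$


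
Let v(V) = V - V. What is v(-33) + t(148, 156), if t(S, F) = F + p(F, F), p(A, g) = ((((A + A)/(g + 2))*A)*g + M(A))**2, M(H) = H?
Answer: 14506501361196/6241 ≈ 2.3244e+9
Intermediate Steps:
v(V) = 0
p(A, g) = (A + 2*g*A**2/(2 + g))**2 (p(A, g) = ((((A + A)/(g + 2))*A)*g + A)**2 = ((((2*A)/(2 + g))*A)*g + A)**2 = (((2*A/(2 + g))*A)*g + A)**2 = ((2*A**2/(2 + g))*g + A)**2 = (2*g*A**2/(2 + g) + A)**2 = (A + 2*g*A**2/(2 + g))**2)
t(S, F) = F + F**2*(2 + F + 2*F**2)**2/(2 + F)**2 (t(S, F) = F + F**2*(2 + F + 2*F*F)**2/(2 + F)**2 = F + F**2*(2 + F + 2*F**2)**2/(2 + F)**2)
v(-33) + t(148, 156) = 0 + (156 + 156**2*(2 + 156 + 2*156**2)**2/(2 + 156)**2) = 0 + (156 + 24336*(2 + 156 + 2*24336)**2/158**2) = 0 + (156 + 24336*(1/24964)*(2 + 156 + 48672)**2) = 0 + (156 + 24336*(1/24964)*48830**2) = 0 + (156 + 24336*(1/24964)*2384368900) = 0 + (156 + 14506500387600/6241) = 0 + 14506501361196/6241 = 14506501361196/6241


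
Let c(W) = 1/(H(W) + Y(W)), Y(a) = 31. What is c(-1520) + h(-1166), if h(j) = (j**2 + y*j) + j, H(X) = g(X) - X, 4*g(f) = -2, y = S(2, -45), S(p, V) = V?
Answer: 4375076862/3101 ≈ 1.4109e+6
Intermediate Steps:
y = -45
g(f) = -1/2 (g(f) = (1/4)*(-2) = -1/2)
H(X) = -1/2 - X
h(j) = j**2 - 44*j (h(j) = (j**2 - 45*j) + j = j**2 - 44*j)
c(W) = 1/(61/2 - W) (c(W) = 1/((-1/2 - W) + 31) = 1/(61/2 - W))
c(-1520) + h(-1166) = -2/(-61 + 2*(-1520)) - 1166*(-44 - 1166) = -2/(-61 - 3040) - 1166*(-1210) = -2/(-3101) + 1410860 = -2*(-1/3101) + 1410860 = 2/3101 + 1410860 = 4375076862/3101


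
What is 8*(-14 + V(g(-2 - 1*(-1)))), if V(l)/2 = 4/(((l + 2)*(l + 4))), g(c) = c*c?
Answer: -1616/15 ≈ -107.73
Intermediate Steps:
g(c) = c**2
V(l) = 8/((2 + l)*(4 + l)) (V(l) = 2*(4/(((l + 2)*(l + 4)))) = 2*(4/(((2 + l)*(4 + l)))) = 2*(4*(1/((2 + l)*(4 + l)))) = 2*(4/((2 + l)*(4 + l))) = 8/((2 + l)*(4 + l)))
8*(-14 + V(g(-2 - 1*(-1)))) = 8*(-14 + 8/(8 + ((-2 - 1*(-1))**2)**2 + 6*(-2 - 1*(-1))**2)) = 8*(-14 + 8/(8 + ((-2 + 1)**2)**2 + 6*(-2 + 1)**2)) = 8*(-14 + 8/(8 + ((-1)**2)**2 + 6*(-1)**2)) = 8*(-14 + 8/(8 + 1**2 + 6*1)) = 8*(-14 + 8/(8 + 1 + 6)) = 8*(-14 + 8/15) = 8*(-202/15) = -1616/15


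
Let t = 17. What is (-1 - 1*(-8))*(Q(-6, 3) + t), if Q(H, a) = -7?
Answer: 70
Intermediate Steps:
(-1 - 1*(-8))*(Q(-6, 3) + t) = (-1 - 1*(-8))*(-7 + 17) = (-1 + 8)*10 = 7*10 = 70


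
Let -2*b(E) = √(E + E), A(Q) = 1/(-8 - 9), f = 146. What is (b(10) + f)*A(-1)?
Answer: -146/17 + √5/17 ≈ -8.4567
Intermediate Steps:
A(Q) = -1/17 (A(Q) = 1/(-17) = -1/17)
b(E) = -√2*√E/2 (b(E) = -√(E + E)/2 = -√2*√E/2)
(b(10) + f)*A(-1) = (-√2*√10/2 + 146)*(-1/17) = (-√5 + 146)*(-1/17) = (146 - √5)*(-1/17) = -146/17 + √5/17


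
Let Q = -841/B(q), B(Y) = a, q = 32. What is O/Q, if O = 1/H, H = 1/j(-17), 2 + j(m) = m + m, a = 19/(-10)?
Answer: -342/4205 ≈ -0.081332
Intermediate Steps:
a = -19/10 (a = 19*(-1/10) = -19/10 ≈ -1.9000)
j(m) = -2 + 2*m (j(m) = -2 + (m + m) = -2 + 2*m)
B(Y) = -19/10
Q = 8410/19 (Q = -841/(-19/10) = -841*(-10/19) = 8410/19 ≈ 442.63)
H = -1/36 (H = 1/(-2 + 2*(-17)) = 1/(-2 - 34) = 1/(-36) = -1/36 ≈ -0.027778)
O = -36 (O = 1/(-1/36) = -36)
O/Q = -36/8410/19 = -36*19/8410 = -342/4205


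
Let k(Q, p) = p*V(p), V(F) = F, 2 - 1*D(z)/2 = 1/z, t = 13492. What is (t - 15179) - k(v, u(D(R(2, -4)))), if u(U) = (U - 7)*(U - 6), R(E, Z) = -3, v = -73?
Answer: -137431/81 ≈ -1696.7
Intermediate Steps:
D(z) = 4 - 2/z
u(U) = (-7 + U)*(-6 + U)
k(Q, p) = p**2 (k(Q, p) = p*p = p**2)
(t - 15179) - k(v, u(D(R(2, -4)))) = (13492 - 15179) - (42 + (4 - 2/(-3))**2 - 13*(4 - 2/(-3)))**2 = -1687 - (42 + (4 - 2*(-1/3))**2 - 13*(4 - 2*(-1/3)))**2 = -1687 - (42 + (4 + 2/3)**2 - 13*(4 + 2/3))**2 = -1687 - (42 + (14/3)**2 - 13*14/3)**2 = -1687 - (42 + 196/9 - 182/3)**2 = -1687 - (28/9)**2 = -1687 - 1*784/81 = -1687 - 784/81 = -137431/81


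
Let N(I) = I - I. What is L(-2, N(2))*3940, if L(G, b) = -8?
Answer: -31520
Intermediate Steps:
N(I) = 0
L(-2, N(2))*3940 = -8*3940 = -31520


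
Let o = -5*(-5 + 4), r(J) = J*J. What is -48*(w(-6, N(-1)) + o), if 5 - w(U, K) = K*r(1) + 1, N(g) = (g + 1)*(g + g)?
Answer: -432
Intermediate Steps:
r(J) = J**2
N(g) = 2*g*(1 + g) (N(g) = (1 + g)*(2*g) = 2*g*(1 + g))
o = 5 (o = -5*(-1) = 5)
w(U, K) = 4 - K (w(U, K) = 5 - (K*1**2 + 1) = 5 - (K*1 + 1) = 5 - (K + 1) = 5 - (1 + K) = 5 + (-1 - K) = 4 - K)
-48*(w(-6, N(-1)) + o) = -48*((4 - 2*(-1)*(1 - 1)) + 5) = -48*((4 - 2*(-1)*0) + 5) = -48*((4 - 1*0) + 5) = -48*((4 + 0) + 5) = -48*(4 + 5) = -48*9 = -432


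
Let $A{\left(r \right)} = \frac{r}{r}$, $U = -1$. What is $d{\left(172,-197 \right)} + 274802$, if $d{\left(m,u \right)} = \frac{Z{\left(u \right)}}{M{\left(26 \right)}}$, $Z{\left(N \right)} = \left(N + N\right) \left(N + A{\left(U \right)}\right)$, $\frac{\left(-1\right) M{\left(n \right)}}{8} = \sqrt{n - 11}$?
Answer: $274802 - \frac{9653 \sqrt{15}}{15} \approx 2.7231 \cdot 10^{5}$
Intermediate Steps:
$M{\left(n \right)} = - 8 \sqrt{-11 + n}$ ($M{\left(n \right)} = - 8 \sqrt{n - 11} = - 8 \sqrt{-11 + n}$)
$A{\left(r \right)} = 1$
$Z{\left(N \right)} = 2 N \left(1 + N\right)$ ($Z{\left(N \right)} = \left(N + N\right) \left(N + 1\right) = 2 N \left(1 + N\right)$)
$d{\left(m,u \right)} = - \frac{u \sqrt{15} \left(1 + u\right)}{60}$ ($d{\left(m,u \right)} = \frac{2 u \left(1 + u\right)}{\left(-8\right) \sqrt{-11 + 26}} = \frac{2 u \left(1 + u\right)}{\left(-8\right) \sqrt{15}} = 2 u \left(1 + u\right) \left(- \frac{\sqrt{15}}{120}\right) = - \frac{u \sqrt{15} \left(1 + u\right)}{60}$)
$d{\left(172,-197 \right)} + 274802 = \left(- \frac{1}{60}\right) \left(-197\right) \sqrt{15} \left(1 - 197\right) + 274802 = \left(- \frac{1}{60}\right) \left(-197\right) \sqrt{15} \left(-196\right) + 274802 = - \frac{9653 \sqrt{15}}{15} + 274802 = 274802 - \frac{9653 \sqrt{15}}{15}$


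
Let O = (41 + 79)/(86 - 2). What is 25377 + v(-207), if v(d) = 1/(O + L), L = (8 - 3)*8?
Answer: 7359337/290 ≈ 25377.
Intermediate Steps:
L = 40 (L = 5*8 = 40)
O = 10/7 (O = 120/84 = 120*(1/84) = 10/7 ≈ 1.4286)
v(d) = 7/290 (v(d) = 1/(10/7 + 40) = 1/(290/7) = 7/290)
25377 + v(-207) = 25377 + 7/290 = 7359337/290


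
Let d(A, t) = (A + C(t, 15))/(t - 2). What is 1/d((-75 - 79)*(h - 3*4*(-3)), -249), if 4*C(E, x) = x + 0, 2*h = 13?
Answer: 1004/26165 ≈ 0.038372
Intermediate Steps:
h = 13/2 (h = (½)*13 = 13/2 ≈ 6.5000)
C(E, x) = x/4 (C(E, x) = (x + 0)/4 = x/4)
d(A, t) = (15/4 + A)/(-2 + t) (d(A, t) = (A + (¼)*15)/(t - 2) = (A + 15/4)/(-2 + t) = (15/4 + A)/(-2 + t))
1/d((-75 - 79)*(h - 3*4*(-3)), -249) = 1/((15/4 + (-75 - 79)*(13/2 - 3*4*(-3)))/(-2 - 249)) = 1/((15/4 - 154*(13/2 - 12*(-3)))/(-251)) = 1/(-(15/4 - 154*(13/2 + 36))/251) = 1/(-(15/4 - 154*85/2)/251) = 1/(-(15/4 - 6545)/251) = 1/(-1/251*(-26165/4)) = 1/(26165/1004) = 1004/26165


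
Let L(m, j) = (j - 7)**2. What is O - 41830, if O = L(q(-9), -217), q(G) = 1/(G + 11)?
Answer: 8346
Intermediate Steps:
q(G) = 1/(11 + G)
L(m, j) = (-7 + j)**2
O = 50176 (O = (-7 - 217)**2 = (-224)**2 = 50176)
O - 41830 = 50176 - 41830 = 8346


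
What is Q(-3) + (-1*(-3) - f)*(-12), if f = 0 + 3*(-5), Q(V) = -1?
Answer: -217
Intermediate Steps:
f = -15 (f = 0 - 15 = -15)
Q(-3) + (-1*(-3) - f)*(-12) = -1 + (-1*(-3) - 1*(-15))*(-12) = -1 + (3 + 15)*(-12) = -1 + 18*(-12) = -1 - 216 = -217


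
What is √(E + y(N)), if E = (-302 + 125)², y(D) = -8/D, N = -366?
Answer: √1049177613/183 ≈ 177.00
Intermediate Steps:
E = 31329 (E = (-177)² = 31329)
√(E + y(N)) = √(31329 - 8/(-366)) = √(31329 - 8*(-1/366)) = √(31329 + 4/183) = √(5733211/183) = √1049177613/183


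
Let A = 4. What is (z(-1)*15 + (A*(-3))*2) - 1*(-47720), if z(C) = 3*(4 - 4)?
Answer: 47696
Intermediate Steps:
z(C) = 0 (z(C) = 3*0 = 0)
(z(-1)*15 + (A*(-3))*2) - 1*(-47720) = (0*15 + (4*(-3))*2) - 1*(-47720) = (0 - 12*2) + 47720 = (0 - 24) + 47720 = -24 + 47720 = 47696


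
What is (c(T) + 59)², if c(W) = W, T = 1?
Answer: 3600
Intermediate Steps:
(c(T) + 59)² = (1 + 59)² = 60² = 3600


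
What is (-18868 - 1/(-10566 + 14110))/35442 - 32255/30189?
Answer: -2023373286239/1263977686224 ≈ -1.6008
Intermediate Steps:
(-18868 - 1/(-10566 + 14110))/35442 - 32255/30189 = (-18868 - 1/3544)*(1/35442) - 32255*1/30189 = (-18868 - 1*1/3544)*(1/35442) - 32255/30189 = (-18868 - 1/3544)*(1/35442) - 32255/30189 = -66868193/3544*1/35442 - 32255/30189 = -66868193/125606448 - 32255/30189 = -2023373286239/1263977686224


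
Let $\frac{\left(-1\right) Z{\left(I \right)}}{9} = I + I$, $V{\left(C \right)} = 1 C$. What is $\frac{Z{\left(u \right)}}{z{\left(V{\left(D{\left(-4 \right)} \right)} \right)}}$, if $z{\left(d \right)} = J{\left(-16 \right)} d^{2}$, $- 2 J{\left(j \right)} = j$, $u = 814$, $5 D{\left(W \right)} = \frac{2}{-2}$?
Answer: $- \frac{91575}{2} \approx -45788.0$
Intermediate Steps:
$D{\left(W \right)} = - \frac{1}{5}$ ($D{\left(W \right)} = \frac{2 \frac{1}{-2}}{5} = \frac{2 \left(- \frac{1}{2}\right)}{5} = \frac{1}{5} \left(-1\right) = - \frac{1}{5}$)
$J{\left(j \right)} = - \frac{j}{2}$
$V{\left(C \right)} = C$
$z{\left(d \right)} = 8 d^{2}$ ($z{\left(d \right)} = \left(- \frac{1}{2}\right) \left(-16\right) d^{2} = 8 d^{2}$)
$Z{\left(I \right)} = - 18 I$ ($Z{\left(I \right)} = - 9 \left(I + I\right) = - 9 \cdot 2 I = - 18 I$)
$\frac{Z{\left(u \right)}}{z{\left(V{\left(D{\left(-4 \right)} \right)} \right)}} = \frac{\left(-18\right) 814}{8 \left(- \frac{1}{5}\right)^{2}} = - \frac{14652}{8 \cdot \frac{1}{25}} = - \frac{14652}{\frac{8}{25}} = \left(-14652\right) \frac{25}{8} = - \frac{91575}{2}$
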